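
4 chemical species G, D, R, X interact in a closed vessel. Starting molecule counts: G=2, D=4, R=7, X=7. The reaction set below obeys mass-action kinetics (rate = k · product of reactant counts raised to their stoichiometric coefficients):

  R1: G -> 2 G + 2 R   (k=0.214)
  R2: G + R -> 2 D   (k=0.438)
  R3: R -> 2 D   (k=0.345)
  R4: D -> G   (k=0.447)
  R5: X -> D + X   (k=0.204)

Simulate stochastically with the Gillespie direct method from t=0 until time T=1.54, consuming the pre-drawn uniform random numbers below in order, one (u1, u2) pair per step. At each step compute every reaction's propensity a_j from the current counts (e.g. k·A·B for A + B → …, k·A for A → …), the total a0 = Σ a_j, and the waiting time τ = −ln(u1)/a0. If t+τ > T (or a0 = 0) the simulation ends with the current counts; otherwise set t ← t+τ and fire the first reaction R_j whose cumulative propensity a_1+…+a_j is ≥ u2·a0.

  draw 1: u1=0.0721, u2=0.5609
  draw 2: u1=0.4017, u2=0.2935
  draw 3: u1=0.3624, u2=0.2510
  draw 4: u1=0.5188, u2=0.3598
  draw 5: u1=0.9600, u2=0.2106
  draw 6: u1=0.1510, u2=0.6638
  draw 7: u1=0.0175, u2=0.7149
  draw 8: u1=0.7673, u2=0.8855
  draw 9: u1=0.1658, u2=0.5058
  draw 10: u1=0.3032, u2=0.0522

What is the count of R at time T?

R at T = 3

t=0.000: G=2 D=4 R=7 X=7
Draw 1: a1=0.428, a2=6.132, a3=2.415, a4=1.788, a5=1.428, a0=12.191; τ=−ln(0.0721)/12.191=0.216 → t=0.216; u2·a0=0.5609·12.191=6.838; a1+a2=6.560 < 6.838 ≤ a1+…+a3=8.975 → R3 fires; G=2 D=6 R=6 X=7
Draw 2: a1=0.428, a2=5.256, a3=2.070, a4=2.682, a5=1.428, a0=11.864; τ=−ln(0.4017)/11.864=0.077 → t=0.293; u2·a0=0.2935·11.864=3.482; a1=0.428 < 3.482 ≤ a1+a2=5.684 → R2 fires; G=1 D=8 R=5 X=7
Draw 3: a1=0.214, a2=2.190, a3=1.725, a4=3.576, a5=1.428, a0=9.133; τ=−ln(0.3624)/9.133=0.111 → t=0.404; u2·a0=0.2510·9.133=2.292; a1=0.214 < 2.292 ≤ a1+a2=2.404 → R2 fires; G=0 D=10 R=4 X=7
Draw 4: a1=0.000, a2=0.000, a3=1.380, a4=4.470, a5=1.428, a0=7.278; τ=−ln(0.5188)/7.278=0.090 → t=0.494; u2·a0=0.3598·7.278=2.619; a1+…+a3=1.380 < 2.619 ≤ a1+…+a4=5.850 → R4 fires; G=1 D=9 R=4 X=7
Draw 5: a1=0.214, a2=1.752, a3=1.380, a4=4.023, a5=1.428, a0=8.797; τ=−ln(0.9600)/8.797=0.005 → t=0.499; u2·a0=0.2106·8.797=1.853; a1=0.214 < 1.853 ≤ a1+a2=1.966 → R2 fires; G=0 D=11 R=3 X=7
Draw 6: a1=0.000, a2=0.000, a3=1.035, a4=4.917, a5=1.428, a0=7.380; τ=−ln(0.1510)/7.380=0.256 → t=0.755; u2·a0=0.6638·7.380=4.899; a1+…+a3=1.035 < 4.899 ≤ a1+…+a4=5.952 → R4 fires; G=1 D=10 R=3 X=7
Draw 7: a1=0.214, a2=1.314, a3=1.035, a4=4.470, a5=1.428, a0=8.461; τ=−ln(0.0175)/8.461=0.478 → t=1.233; u2·a0=0.7149·8.461=6.049; a1+…+a3=2.563 < 6.049 ≤ a1+…+a4=7.033 → R4 fires; G=2 D=9 R=3 X=7
Draw 8: a1=0.428, a2=2.628, a3=1.035, a4=4.023, a5=1.428, a0=9.542; τ=−ln(0.7673)/9.542=0.028 → t=1.261; u2·a0=0.8855·9.542=8.449; a1+…+a4=8.114 < 8.449 ≤ a1+…+a5=9.542 → R5 fires; G=2 D=10 R=3 X=7
Draw 9: a1=0.428, a2=2.628, a3=1.035, a4=4.470, a5=1.428, a0=9.989; τ=−ln(0.1658)/9.989=0.180 → t=1.440; u2·a0=0.5058·9.989=5.052; a1+…+a3=4.091 < 5.052 ≤ a1+…+a4=8.561 → R4 fires; G=3 D=9 R=3 X=7
Draw 10: a1=0.642, a2=3.942, a3=1.035, a4=4.023, a5=1.428, a0=11.070; τ=−ln(0.3032)/11.070=0.108 → t=1.548 > T=1.54: stop.
Read off R at T=1.54: 3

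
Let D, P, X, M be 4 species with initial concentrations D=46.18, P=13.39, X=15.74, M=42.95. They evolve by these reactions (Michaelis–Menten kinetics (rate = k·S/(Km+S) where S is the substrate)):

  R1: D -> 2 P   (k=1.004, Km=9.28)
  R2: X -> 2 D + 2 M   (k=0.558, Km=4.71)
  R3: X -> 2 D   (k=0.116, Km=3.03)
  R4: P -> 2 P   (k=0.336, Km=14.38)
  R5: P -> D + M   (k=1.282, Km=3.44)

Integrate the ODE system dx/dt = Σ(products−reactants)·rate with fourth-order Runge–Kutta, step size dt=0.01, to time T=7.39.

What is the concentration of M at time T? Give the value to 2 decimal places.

RK4 with dt=0.01: 739 steps to T=7.39. Trajectory (selected grid times):
t=0.00: D=46.18 P=13.39 X=15.74 M=42.95
t=0.82: D=47.20 P=14.06 X=15.31 M=44.49
t=1.64: D=48.21 P=14.73 X=14.88 M=46.04
t=2.46: D=49.22 P=15.39 X=14.46 M=47.59
t=3.28: D=50.24 P=16.06 X=14.03 M=49.14
t=4.11: D=51.26 P=16.74 X=13.61 M=50.71
t=4.93: D=52.27 P=17.41 X=13.19 M=52.26
t=5.75: D=53.28 P=18.08 X=12.78 M=53.81
t=6.57: D=54.28 P=18.76 X=12.37 M=55.36
t=7.39: D=55.28 P=19.43 X=11.96 M=56.91
Read off M at T=7.39: 56.91

M at T = 56.91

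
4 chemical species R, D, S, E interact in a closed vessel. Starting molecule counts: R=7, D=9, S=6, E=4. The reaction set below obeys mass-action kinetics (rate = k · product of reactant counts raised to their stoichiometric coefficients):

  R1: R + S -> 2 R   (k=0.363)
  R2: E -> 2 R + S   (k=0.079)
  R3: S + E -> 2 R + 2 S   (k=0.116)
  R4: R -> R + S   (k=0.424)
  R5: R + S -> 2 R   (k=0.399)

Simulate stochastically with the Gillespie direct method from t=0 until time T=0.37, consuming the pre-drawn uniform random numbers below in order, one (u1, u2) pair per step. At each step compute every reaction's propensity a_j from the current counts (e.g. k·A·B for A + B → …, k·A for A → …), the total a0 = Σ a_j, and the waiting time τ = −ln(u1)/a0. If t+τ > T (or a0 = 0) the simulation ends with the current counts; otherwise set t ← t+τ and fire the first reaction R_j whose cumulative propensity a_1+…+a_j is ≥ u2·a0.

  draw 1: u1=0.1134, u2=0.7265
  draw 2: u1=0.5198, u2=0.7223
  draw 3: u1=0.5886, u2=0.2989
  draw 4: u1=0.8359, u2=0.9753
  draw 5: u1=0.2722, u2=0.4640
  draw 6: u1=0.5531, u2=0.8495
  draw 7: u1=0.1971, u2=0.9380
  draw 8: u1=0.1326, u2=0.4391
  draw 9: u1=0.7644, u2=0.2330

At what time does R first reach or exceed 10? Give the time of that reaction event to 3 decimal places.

t=0.000: R=7 D=9 S=6 E=4
Draw 1: a1=15.246, a2=0.316, a3=2.784, a4=2.968, a5=16.758, a0=38.072; τ=−ln(0.1134)/38.072=0.057 → t=0.057; u2·a0=0.7265·38.072=27.659; a1+…+a4=21.314 < 27.659 ≤ a1+…+a5=38.072 → R5 fires; R=8 D=9 S=5 E=4
Draw 2: a1=14.520, a2=0.316, a3=2.320, a4=3.392, a5=15.960, a0=36.508; τ=−ln(0.5198)/36.508=0.018 → t=0.075; u2·a0=0.7223·36.508=26.370; a1+…+a4=20.548 < 26.370 ≤ a1+…+a5=36.508 → R5 fires; R=9 D=9 S=4 E=4
Draw 3: a1=13.068, a2=0.316, a3=1.856, a4=3.816, a5=14.364, a0=33.420; τ=−ln(0.5886)/33.420=0.016 → t=0.091; u2·a0=0.2989·33.420=9.989 ≤ a1=13.068 → R1 fires; R=10 D=9 S=3 E=4
Draw 4: a1=10.890, a2=0.316, a3=1.392, a4=4.240, a5=11.970, a0=28.808; τ=−ln(0.8359)/28.808=0.006 → t=0.097; u2·a0=0.9753·28.808=28.096; a1+…+a4=16.838 < 28.096 ≤ a1+…+a5=28.808 → R5 fires; R=11 D=9 S=2 E=4
Draw 5: a1=7.986, a2=0.316, a3=0.928, a4=4.664, a5=8.778, a0=22.672; τ=−ln(0.2722)/22.672=0.057 → t=0.155; u2·a0=0.4640·22.672=10.520; a1+…+a3=9.230 < 10.520 ≤ a1+…+a4=13.894 → R4 fires; R=11 D=9 S=3 E=4
Draw 6: a1=11.979, a2=0.316, a3=1.392, a4=4.664, a5=13.167, a0=31.518; τ=−ln(0.5531)/31.518=0.019 → t=0.173; u2·a0=0.8495·31.518=26.775; a1+…+a4=18.351 < 26.775 ≤ a1+…+a5=31.518 → R5 fires; R=12 D=9 S=2 E=4
Draw 7: a1=8.712, a2=0.316, a3=0.928, a4=5.088, a5=9.576, a0=24.620; τ=−ln(0.1971)/24.620=0.066 → t=0.239; u2·a0=0.9380·24.620=23.094; a1+…+a4=15.044 < 23.094 ≤ a1+…+a5=24.620 → R5 fires; R=13 D=9 S=1 E=4
Draw 8: a1=4.719, a2=0.316, a3=0.464, a4=5.512, a5=5.187, a0=16.198; τ=−ln(0.1326)/16.198=0.125 → t=0.364; u2·a0=0.4391·16.198=7.113; a1+…+a3=5.499 < 7.113 ≤ a1+…+a4=11.011 → R4 fires; R=13 D=9 S=2 E=4
Draw 9: a1=9.438, a2=0.316, a3=0.928, a4=5.512, a5=10.374, a0=26.568; τ=−ln(0.7644)/26.568=0.010 → t=0.374 > T=0.37: stop.
R first becomes ≥ 10 when it reaches 10 at the event at t=0.091.

Threshold first reached at t = 0.091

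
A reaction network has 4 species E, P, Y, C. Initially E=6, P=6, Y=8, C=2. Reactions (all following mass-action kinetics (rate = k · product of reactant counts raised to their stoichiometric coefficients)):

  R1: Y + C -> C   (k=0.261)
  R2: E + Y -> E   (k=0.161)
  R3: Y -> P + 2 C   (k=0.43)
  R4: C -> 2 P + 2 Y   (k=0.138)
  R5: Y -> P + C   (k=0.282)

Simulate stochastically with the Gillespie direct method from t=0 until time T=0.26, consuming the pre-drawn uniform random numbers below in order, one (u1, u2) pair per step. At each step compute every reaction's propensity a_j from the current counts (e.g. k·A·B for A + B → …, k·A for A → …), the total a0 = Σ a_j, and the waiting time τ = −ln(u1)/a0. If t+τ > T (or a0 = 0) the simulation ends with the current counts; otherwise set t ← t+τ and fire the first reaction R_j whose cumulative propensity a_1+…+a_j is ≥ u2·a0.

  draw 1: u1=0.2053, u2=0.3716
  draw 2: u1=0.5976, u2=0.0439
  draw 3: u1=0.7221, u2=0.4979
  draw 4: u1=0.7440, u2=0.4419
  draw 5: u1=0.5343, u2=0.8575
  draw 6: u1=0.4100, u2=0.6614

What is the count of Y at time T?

t=0.000: E=6 P=6 Y=8 C=2
Draw 1: a1=4.176, a2=7.728, a3=3.440, a4=0.276, a5=2.256, a0=17.876; τ=−ln(0.2053)/17.876=0.089 → t=0.089; u2·a0=0.3716·17.876=6.643; a1=4.176 < 6.643 ≤ a1+a2=11.904 → R2 fires; E=6 P=6 Y=7 C=2
Draw 2: a1=3.654, a2=6.762, a3=3.010, a4=0.276, a5=1.974, a0=15.676; τ=−ln(0.5976)/15.676=0.033 → t=0.121; u2·a0=0.0439·15.676=0.688 ≤ a1=3.654 → R1 fires; E=6 P=6 Y=6 C=2
Draw 3: a1=3.132, a2=5.796, a3=2.580, a4=0.276, a5=1.692, a0=13.476; τ=−ln(0.7221)/13.476=0.024 → t=0.146; u2·a0=0.4979·13.476=6.710; a1=3.132 < 6.710 ≤ a1+a2=8.928 → R2 fires; E=6 P=6 Y=5 C=2
Draw 4: a1=2.610, a2=4.830, a3=2.150, a4=0.276, a5=1.410, a0=11.276; τ=−ln(0.7440)/11.276=0.026 → t=0.172; u2·a0=0.4419·11.276=4.983; a1=2.610 < 4.983 ≤ a1+a2=7.440 → R2 fires; E=6 P=6 Y=4 C=2
Draw 5: a1=2.088, a2=3.864, a3=1.720, a4=0.276, a5=1.128, a0=9.076; τ=−ln(0.5343)/9.076=0.069 → t=0.241; u2·a0=0.8575·9.076=7.783; a1+…+a3=7.672 < 7.783 ≤ a1+…+a4=7.948 → R4 fires; E=6 P=8 Y=6 C=1
Draw 6: a1=1.566, a2=5.796, a3=2.580, a4=0.138, a5=1.692, a0=11.772; τ=−ln(0.4100)/11.772=0.076 → t=0.317 > T=0.26: stop.
Read off Y at T=0.26: 6

Y at T = 6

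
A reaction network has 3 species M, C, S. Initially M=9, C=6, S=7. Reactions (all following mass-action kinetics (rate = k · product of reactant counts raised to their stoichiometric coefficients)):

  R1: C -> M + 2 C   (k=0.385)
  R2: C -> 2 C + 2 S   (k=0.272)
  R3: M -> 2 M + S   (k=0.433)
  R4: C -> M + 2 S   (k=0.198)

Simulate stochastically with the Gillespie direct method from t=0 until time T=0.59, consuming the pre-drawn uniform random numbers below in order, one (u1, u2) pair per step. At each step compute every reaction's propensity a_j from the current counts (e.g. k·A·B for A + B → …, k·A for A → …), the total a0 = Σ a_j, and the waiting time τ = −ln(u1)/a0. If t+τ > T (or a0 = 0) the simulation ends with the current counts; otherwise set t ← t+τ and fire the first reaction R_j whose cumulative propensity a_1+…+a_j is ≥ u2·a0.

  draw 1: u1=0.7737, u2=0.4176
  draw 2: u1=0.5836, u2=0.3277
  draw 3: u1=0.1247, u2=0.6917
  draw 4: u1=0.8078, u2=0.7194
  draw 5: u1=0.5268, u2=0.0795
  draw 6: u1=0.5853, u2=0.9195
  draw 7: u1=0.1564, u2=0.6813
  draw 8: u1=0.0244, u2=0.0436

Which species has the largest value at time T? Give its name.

Dominant species at T: S

t=0.000: M=9 C=6 S=7
Draw 1: a1=2.310, a2=1.632, a3=3.897, a4=1.188, a0=9.027; τ=−ln(0.7737)/9.027=0.028 → t=0.028; u2·a0=0.4176·9.027=3.770; a1=2.310 < 3.770 ≤ a1+a2=3.942 → R2 fires; M=9 C=7 S=9
Draw 2: a1=2.695, a2=1.904, a3=3.897, a4=1.386, a0=9.882; τ=−ln(0.5836)/9.882=0.054 → t=0.083; u2·a0=0.3277·9.882=3.238; a1=2.695 < 3.238 ≤ a1+a2=4.599 → R2 fires; M=9 C=8 S=11
Draw 3: a1=3.080, a2=2.176, a3=3.897, a4=1.584, a0=10.737; τ=−ln(0.1247)/10.737=0.194 → t=0.277; u2·a0=0.6917·10.737=7.427; a1+a2=5.256 < 7.427 ≤ a1+…+a3=9.153 → R3 fires; M=10 C=8 S=12
Draw 4: a1=3.080, a2=2.176, a3=4.330, a4=1.584, a0=11.170; τ=−ln(0.8078)/11.170=0.019 → t=0.296; u2·a0=0.7194·11.170=8.036; a1+a2=5.256 < 8.036 ≤ a1+…+a3=9.586 → R3 fires; M=11 C=8 S=13
Draw 5: a1=3.080, a2=2.176, a3=4.763, a4=1.584, a0=11.603; τ=−ln(0.5268)/11.603=0.055 → t=0.351; u2·a0=0.0795·11.603=0.922 ≤ a1=3.080 → R1 fires; M=12 C=9 S=13
Draw 6: a1=3.465, a2=2.448, a3=5.196, a4=1.782, a0=12.891; τ=−ln(0.5853)/12.891=0.042 → t=0.393; u2·a0=0.9195·12.891=11.853; a1+…+a3=11.109 < 11.853 ≤ a1+…+a4=12.891 → R4 fires; M=13 C=8 S=15
Draw 7: a1=3.080, a2=2.176, a3=5.629, a4=1.584, a0=12.469; τ=−ln(0.1564)/12.469=0.149 → t=0.542; u2·a0=0.6813·12.469=8.495; a1+a2=5.256 < 8.495 ≤ a1+…+a3=10.885 → R3 fires; M=14 C=8 S=16
Draw 8: a1=3.080, a2=2.176, a3=6.062, a4=1.584, a0=12.902; τ=−ln(0.0244)/12.902=0.288 → t=0.829 > T=0.59: stop.
At T=0.59: M=14 C=8 S=16; the largest is S.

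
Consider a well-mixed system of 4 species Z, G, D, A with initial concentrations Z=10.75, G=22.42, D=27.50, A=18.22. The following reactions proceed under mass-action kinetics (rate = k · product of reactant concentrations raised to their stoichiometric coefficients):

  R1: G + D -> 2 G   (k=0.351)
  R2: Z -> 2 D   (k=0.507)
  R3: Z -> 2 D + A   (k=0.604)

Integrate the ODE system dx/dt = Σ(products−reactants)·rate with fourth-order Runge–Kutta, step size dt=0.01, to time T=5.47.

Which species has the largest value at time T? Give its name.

Dominant species at T: G

RK4 with dt=0.01: 547 steps to T=5.47. Trajectory (selected grid times):
t=0.00: Z=10.75 G=22.42 D=27.50 A=18.22
t=0.61: Z=5.46 G=59.89 D=0.62 A=21.10
t=1.22: Z=2.77 G=65.59 D=0.28 A=22.56
t=1.82: Z=1.42 G=68.44 D=0.14 A=23.29
t=2.43: Z=0.72 G=69.91 D=0.07 A=23.67
t=3.04: Z=0.37 G=70.65 D=0.03 A=23.86
t=3.65: Z=0.19 G=71.03 D=0.02 A=23.96
t=4.25: Z=0.10 G=71.22 D=0.01 A=24.01
t=4.86: Z=0.05 G=71.32 D=0.00 A=24.04
t=5.47: Z=0.02 G=71.37 D=0.00 A=24.05
At T=5.47: Z=0.02 G=71.37 D=0.00 A=24.05; the largest is G.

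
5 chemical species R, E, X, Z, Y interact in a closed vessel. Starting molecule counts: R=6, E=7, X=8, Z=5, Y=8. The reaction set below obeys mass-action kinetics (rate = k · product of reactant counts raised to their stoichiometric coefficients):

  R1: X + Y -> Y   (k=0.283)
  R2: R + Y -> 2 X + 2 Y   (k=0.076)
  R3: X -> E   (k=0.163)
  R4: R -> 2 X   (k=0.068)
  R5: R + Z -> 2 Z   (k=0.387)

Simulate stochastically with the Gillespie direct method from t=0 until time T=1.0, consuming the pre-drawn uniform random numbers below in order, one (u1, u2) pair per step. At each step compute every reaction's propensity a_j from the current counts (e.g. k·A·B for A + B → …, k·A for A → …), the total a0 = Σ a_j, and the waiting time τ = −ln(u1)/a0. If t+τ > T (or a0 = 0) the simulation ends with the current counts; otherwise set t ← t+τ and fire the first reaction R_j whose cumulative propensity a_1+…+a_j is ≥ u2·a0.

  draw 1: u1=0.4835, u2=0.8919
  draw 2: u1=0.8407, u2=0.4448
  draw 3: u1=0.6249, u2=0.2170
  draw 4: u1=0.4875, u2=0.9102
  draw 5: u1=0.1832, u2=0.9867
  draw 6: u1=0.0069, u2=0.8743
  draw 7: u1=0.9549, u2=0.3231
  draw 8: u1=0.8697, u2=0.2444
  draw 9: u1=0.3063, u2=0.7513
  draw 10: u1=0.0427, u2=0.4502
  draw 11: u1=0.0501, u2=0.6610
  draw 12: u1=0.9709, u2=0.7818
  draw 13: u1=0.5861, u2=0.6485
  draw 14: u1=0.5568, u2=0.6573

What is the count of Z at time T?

t=0.000: R=6 E=7 X=8 Z=5 Y=8
Draw 1: a1=18.112, a2=3.648, a3=1.304, a4=0.408, a5=11.610, a0=35.082; τ=−ln(0.4835)/35.082=0.021 → t=0.021; u2·a0=0.8919·35.082=31.290; a1+…+a4=23.472 < 31.290 ≤ a1+…+a5=35.082 → R5 fires; R=5 E=7 X=8 Z=6 Y=8
Draw 2: a1=18.112, a2=3.040, a3=1.304, a4=0.340, a5=11.610, a0=34.406; τ=−ln(0.8407)/34.406=0.005 → t=0.026; u2·a0=0.4448·34.406=15.304 ≤ a1=18.112 → R1 fires; R=5 E=7 X=7 Z=6 Y=8
Draw 3: a1=15.848, a2=3.040, a3=1.141, a4=0.340, a5=11.610, a0=31.979; τ=−ln(0.6249)/31.979=0.015 → t=0.040; u2·a0=0.2170·31.979=6.939 ≤ a1=15.848 → R1 fires; R=5 E=7 X=6 Z=6 Y=8
Draw 4: a1=13.584, a2=3.040, a3=0.978, a4=0.340, a5=11.610, a0=29.552; τ=−ln(0.4875)/29.552=0.024 → t=0.065; u2·a0=0.9102·29.552=26.898; a1+…+a4=17.942 < 26.898 ≤ a1+…+a5=29.552 → R5 fires; R=4 E=7 X=6 Z=7 Y=8
Draw 5: a1=13.584, a2=2.432, a3=0.978, a4=0.272, a5=10.836, a0=28.102; τ=−ln(0.1832)/28.102=0.060 → t=0.125; u2·a0=0.9867·28.102=27.728; a1+…+a4=17.266 < 27.728 ≤ a1+…+a5=28.102 → R5 fires; R=3 E=7 X=6 Z=8 Y=8
Draw 6: a1=13.584, a2=1.824, a3=0.978, a4=0.204, a5=9.288, a0=25.878; τ=−ln(0.0069)/25.878=0.192 → t=0.317; u2·a0=0.8743·25.878=22.625; a1+…+a4=16.590 < 22.625 ≤ a1+…+a5=25.878 → R5 fires; R=2 E=7 X=6 Z=9 Y=8
Draw 7: a1=13.584, a2=1.216, a3=0.978, a4=0.136, a5=6.966, a0=22.880; τ=−ln(0.9549)/22.880=0.002 → t=0.319; u2·a0=0.3231·22.880=7.393 ≤ a1=13.584 → R1 fires; R=2 E=7 X=5 Z=9 Y=8
Draw 8: a1=11.320, a2=1.216, a3=0.815, a4=0.136, a5=6.966, a0=20.453; τ=−ln(0.8697)/20.453=0.007 → t=0.326; u2·a0=0.2444·20.453=4.999 ≤ a1=11.320 → R1 fires; R=2 E=7 X=4 Z=9 Y=8
Draw 9: a1=9.056, a2=1.216, a3=0.652, a4=0.136, a5=6.966, a0=18.026; τ=−ln(0.3063)/18.026=0.066 → t=0.392; u2·a0=0.7513·18.026=13.543; a1+…+a4=11.060 < 13.543 ≤ a1+…+a5=18.026 → R5 fires; R=1 E=7 X=4 Z=10 Y=8
Draw 10: a1=9.056, a2=0.608, a3=0.652, a4=0.068, a5=3.870, a0=14.254; τ=−ln(0.0427)/14.254=0.221 → t=0.613; u2·a0=0.4502·14.254=6.417 ≤ a1=9.056 → R1 fires; R=1 E=7 X=3 Z=10 Y=8
Draw 11: a1=6.792, a2=0.608, a3=0.489, a4=0.068, a5=3.870, a0=11.827; τ=−ln(0.0501)/11.827=0.253 → t=0.866; u2·a0=0.6610·11.827=7.818; a1+a2=7.400 < 7.818 ≤ a1+…+a3=7.889 → R3 fires; R=1 E=8 X=2 Z=10 Y=8
Draw 12: a1=4.528, a2=0.608, a3=0.326, a4=0.068, a5=3.870, a0=9.400; τ=−ln(0.9709)/9.400=0.003 → t=0.869; u2·a0=0.7818·9.400=7.349; a1+…+a4=5.530 < 7.349 ≤ a1+…+a5=9.400 → R5 fires; R=0 E=8 X=2 Z=11 Y=8
Draw 13: a1=4.528, a2=0.000, a3=0.326, a4=0.000, a5=0.000, a0=4.854; τ=−ln(0.5861)/4.854=0.110 → t=0.980; u2·a0=0.6485·4.854=3.148 ≤ a1=4.528 → R1 fires; R=0 E=8 X=1 Z=11 Y=8
Draw 14: a1=2.264, a2=0.000, a3=0.163, a4=0.000, a5=0.000, a0=2.427; τ=−ln(0.5568)/2.427=0.241 → t=1.221 > T=1.0: stop.
Read off Z at T=1.0: 11

Z at T = 11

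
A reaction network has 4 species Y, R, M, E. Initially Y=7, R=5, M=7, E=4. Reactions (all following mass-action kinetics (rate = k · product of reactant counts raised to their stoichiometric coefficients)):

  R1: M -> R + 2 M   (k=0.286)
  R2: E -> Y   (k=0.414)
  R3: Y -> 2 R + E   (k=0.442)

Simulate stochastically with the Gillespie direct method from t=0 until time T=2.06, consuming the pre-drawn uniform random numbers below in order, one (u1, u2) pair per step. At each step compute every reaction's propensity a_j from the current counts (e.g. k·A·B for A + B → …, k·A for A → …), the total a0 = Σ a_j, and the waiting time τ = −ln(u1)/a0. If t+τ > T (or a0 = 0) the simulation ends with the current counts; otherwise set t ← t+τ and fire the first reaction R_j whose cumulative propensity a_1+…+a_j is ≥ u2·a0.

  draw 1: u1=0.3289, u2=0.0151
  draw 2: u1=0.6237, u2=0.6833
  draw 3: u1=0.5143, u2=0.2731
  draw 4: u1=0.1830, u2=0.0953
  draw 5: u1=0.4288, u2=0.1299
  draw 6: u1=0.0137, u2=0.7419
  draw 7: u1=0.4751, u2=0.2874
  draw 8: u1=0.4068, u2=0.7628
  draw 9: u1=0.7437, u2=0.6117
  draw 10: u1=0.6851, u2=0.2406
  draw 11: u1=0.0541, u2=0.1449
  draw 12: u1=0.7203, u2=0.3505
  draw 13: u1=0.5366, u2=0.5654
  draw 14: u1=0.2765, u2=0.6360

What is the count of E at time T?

t=0.000: Y=7 R=5 M=7 E=4
Draw 1: a1=2.002, a2=1.656, a3=3.094, a0=6.752; τ=−ln(0.3289)/6.752=0.165 → t=0.165; u2·a0=0.0151·6.752=0.102 ≤ a1=2.002 → R1 fires; Y=7 R=6 M=8 E=4
Draw 2: a1=2.288, a2=1.656, a3=3.094, a0=7.038; τ=−ln(0.6237)/7.038=0.067 → t=0.232; u2·a0=0.6833·7.038=4.809; a1+a2=3.944 < 4.809 ≤ a1+…+a3=7.038 → R3 fires; Y=6 R=8 M=8 E=5
Draw 3: a1=2.288, a2=2.070, a3=2.652, a0=7.010; τ=−ln(0.5143)/7.010=0.095 → t=0.327; u2·a0=0.2731·7.010=1.914 ≤ a1=2.288 → R1 fires; Y=6 R=9 M=9 E=5
Draw 4: a1=2.574, a2=2.070, a3=2.652, a0=7.296; τ=−ln(0.1830)/7.296=0.233 → t=0.559; u2·a0=0.0953·7.296=0.695 ≤ a1=2.574 → R1 fires; Y=6 R=10 M=10 E=5
Draw 5: a1=2.860, a2=2.070, a3=2.652, a0=7.582; τ=−ln(0.4288)/7.582=0.112 → t=0.671; u2·a0=0.1299·7.582=0.985 ≤ a1=2.860 → R1 fires; Y=6 R=11 M=11 E=5
Draw 6: a1=3.146, a2=2.070, a3=2.652, a0=7.868; τ=−ln(0.0137)/7.868=0.545 → t=1.216; u2·a0=0.7419·7.868=5.837; a1+a2=5.216 < 5.837 ≤ a1+…+a3=7.868 → R3 fires; Y=5 R=13 M=11 E=6
Draw 7: a1=3.146, a2=2.484, a3=2.210, a0=7.840; τ=−ln(0.4751)/7.840=0.095 → t=1.311; u2·a0=0.2874·7.840=2.253 ≤ a1=3.146 → R1 fires; Y=5 R=14 M=12 E=6
Draw 8: a1=3.432, a2=2.484, a3=2.210, a0=8.126; τ=−ln(0.4068)/8.126=0.111 → t=1.422; u2·a0=0.7628·8.126=6.199; a1+a2=5.916 < 6.199 ≤ a1+…+a3=8.126 → R3 fires; Y=4 R=16 M=12 E=7
Draw 9: a1=3.432, a2=2.898, a3=1.768, a0=8.098; τ=−ln(0.7437)/8.098=0.037 → t=1.459; u2·a0=0.6117·8.098=4.954; a1=3.432 < 4.954 ≤ a1+a2=6.330 → R2 fires; Y=5 R=16 M=12 E=6
Draw 10: a1=3.432, a2=2.484, a3=2.210, a0=8.126; τ=−ln(0.6851)/8.126=0.047 → t=1.505; u2·a0=0.2406·8.126=1.955 ≤ a1=3.432 → R1 fires; Y=5 R=17 M=13 E=6
Draw 11: a1=3.718, a2=2.484, a3=2.210, a0=8.412; τ=−ln(0.0541)/8.412=0.347 → t=1.852; u2·a0=0.1449·8.412=1.219 ≤ a1=3.718 → R1 fires; Y=5 R=18 M=14 E=6
Draw 12: a1=4.004, a2=2.484, a3=2.210, a0=8.698; τ=−ln(0.7203)/8.698=0.038 → t=1.890; u2·a0=0.3505·8.698=3.049 ≤ a1=4.004 → R1 fires; Y=5 R=19 M=15 E=6
Draw 13: a1=4.290, a2=2.484, a3=2.210, a0=8.984; τ=−ln(0.5366)/8.984=0.069 → t=1.959; u2·a0=0.5654·8.984=5.080; a1=4.290 < 5.080 ≤ a1+a2=6.774 → R2 fires; Y=6 R=19 M=15 E=5
Draw 14: a1=4.290, a2=2.070, a3=2.652, a0=9.012; τ=−ln(0.2765)/9.012=0.143 → t=2.102 > T=2.06: stop.
Read off E at T=2.06: 5

E at T = 5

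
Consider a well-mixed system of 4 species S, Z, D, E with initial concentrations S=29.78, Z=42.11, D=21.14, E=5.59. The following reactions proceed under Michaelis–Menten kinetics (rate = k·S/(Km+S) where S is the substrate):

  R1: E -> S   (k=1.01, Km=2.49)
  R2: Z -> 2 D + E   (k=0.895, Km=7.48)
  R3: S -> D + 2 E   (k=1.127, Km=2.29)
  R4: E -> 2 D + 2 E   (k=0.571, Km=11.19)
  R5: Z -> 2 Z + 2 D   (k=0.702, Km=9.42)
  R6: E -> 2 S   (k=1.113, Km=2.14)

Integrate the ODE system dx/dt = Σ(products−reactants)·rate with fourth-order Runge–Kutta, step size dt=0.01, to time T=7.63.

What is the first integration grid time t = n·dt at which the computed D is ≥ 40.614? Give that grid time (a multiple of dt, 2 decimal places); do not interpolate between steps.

Threshold first reached at t = 4.62

RK4 with dt=0.01: 763 steps to T=7.63. Trajectory (selected grid times):
t=0.00: S=29.78 Z=42.11 D=21.14 E=5.59
t=0.85: S=30.91 Z=41.95 D=24.64 E=6.87
t=1.70: S=32.13 Z=41.79 D=28.19 E=8.12
t=2.54: S=33.41 Z=41.64 D=31.73 E=9.33
t=3.39: S=34.75 Z=41.48 D=35.35 E=10.53
t=4.24: S=36.14 Z=41.32 D=38.99 E=11.72
t=4.61: S=36.76 Z=41.25 D=40.59 E=12.24
t=4.62: S=36.77 Z=41.25 D=40.63 E=12.25
t=5.09: S=37.57 Z=41.16 D=42.66 E=12.90
t=5.93: S=39.00 Z=41.01 D=46.31 E=14.07
t=6.78: S=40.48 Z=40.85 D=50.03 E=15.24
t=7.63: S=41.98 Z=40.69 D=53.76 E=16.40
D(4.61)=40.589 < 40.614 but D(4.62)=40.632 ≥ 40.614, so the first grid time is t=4.62.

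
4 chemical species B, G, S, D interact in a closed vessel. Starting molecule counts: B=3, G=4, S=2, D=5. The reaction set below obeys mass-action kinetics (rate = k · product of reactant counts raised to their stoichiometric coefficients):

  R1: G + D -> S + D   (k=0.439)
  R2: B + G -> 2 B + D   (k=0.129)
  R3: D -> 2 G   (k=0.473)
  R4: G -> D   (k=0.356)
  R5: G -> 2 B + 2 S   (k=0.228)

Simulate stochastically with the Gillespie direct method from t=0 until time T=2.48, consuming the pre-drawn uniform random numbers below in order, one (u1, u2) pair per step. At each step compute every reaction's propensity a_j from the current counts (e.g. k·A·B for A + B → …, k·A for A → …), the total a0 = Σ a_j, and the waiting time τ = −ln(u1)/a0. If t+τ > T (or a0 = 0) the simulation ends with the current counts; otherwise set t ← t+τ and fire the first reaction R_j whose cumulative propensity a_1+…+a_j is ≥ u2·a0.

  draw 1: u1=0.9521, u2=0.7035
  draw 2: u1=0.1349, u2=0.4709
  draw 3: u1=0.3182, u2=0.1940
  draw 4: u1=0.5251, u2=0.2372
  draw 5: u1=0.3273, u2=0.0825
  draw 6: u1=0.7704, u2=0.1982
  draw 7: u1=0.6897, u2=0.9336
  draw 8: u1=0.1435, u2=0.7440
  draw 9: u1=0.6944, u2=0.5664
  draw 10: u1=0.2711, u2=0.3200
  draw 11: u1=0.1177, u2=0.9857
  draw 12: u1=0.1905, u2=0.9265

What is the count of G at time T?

G at T = 2

t=0.000: B=3 G=4 S=2 D=5
Draw 1: a1=8.780, a2=1.548, a3=2.365, a4=1.424, a5=0.912, a0=15.029; τ=−ln(0.9521)/15.029=0.003 → t=0.003; u2·a0=0.7035·15.029=10.573; a1+a2=10.328 < 10.573 ≤ a1+…+a3=12.693 → R3 fires; B=3 G=6 S=2 D=4
Draw 2: a1=10.536, a2=2.322, a3=1.892, a4=2.136, a5=1.368, a0=18.254; τ=−ln(0.1349)/18.254=0.110 → t=0.113; u2·a0=0.4709·18.254=8.596 ≤ a1=10.536 → R1 fires; B=3 G=5 S=3 D=4
Draw 3: a1=8.780, a2=1.935, a3=1.892, a4=1.780, a5=1.140, a0=15.527; τ=−ln(0.3182)/15.527=0.074 → t=0.187; u2·a0=0.1940·15.527=3.012 ≤ a1=8.780 → R1 fires; B=3 G=4 S=4 D=4
Draw 4: a1=7.024, a2=1.548, a3=1.892, a4=1.424, a5=0.912, a0=12.800; τ=−ln(0.5251)/12.800=0.050 → t=0.237; u2·a0=0.2372·12.800=3.036 ≤ a1=7.024 → R1 fires; B=3 G=3 S=5 D=4
Draw 5: a1=5.268, a2=1.161, a3=1.892, a4=1.068, a5=0.684, a0=10.073; τ=−ln(0.3273)/10.073=0.111 → t=0.348; u2·a0=0.0825·10.073=0.831 ≤ a1=5.268 → R1 fires; B=3 G=2 S=6 D=4
Draw 6: a1=3.512, a2=0.774, a3=1.892, a4=0.712, a5=0.456, a0=7.346; τ=−ln(0.7704)/7.346=0.036 → t=0.383; u2·a0=0.1982·7.346=1.456 ≤ a1=3.512 → R1 fires; B=3 G=1 S=7 D=4
Draw 7: a1=1.756, a2=0.387, a3=1.892, a4=0.356, a5=0.228, a0=4.619; τ=−ln(0.6897)/4.619=0.080 → t=0.464; u2·a0=0.9336·4.619=4.312; a1+…+a3=4.035 < 4.312 ≤ a1+…+a4=4.391 → R4 fires; B=3 G=0 S=7 D=5
Draw 8: a1=0.000, a2=0.000, a3=2.365, a4=0.000, a5=0.000, a0=2.365; τ=−ln(0.1435)/2.365=0.821 → t=1.285; u2·a0=0.7440·2.365=1.760; a1+a2=0.000 < 1.760 ≤ a1+…+a3=2.365 → R3 fires; B=3 G=2 S=7 D=4
Draw 9: a1=3.512, a2=0.774, a3=1.892, a4=0.712, a5=0.456, a0=7.346; τ=−ln(0.6944)/7.346=0.050 → t=1.334; u2·a0=0.5664·7.346=4.161; a1=3.512 < 4.161 ≤ a1+a2=4.286 → R2 fires; B=4 G=1 S=7 D=5
Draw 10: a1=2.195, a2=0.516, a3=2.365, a4=0.356, a5=0.228, a0=5.660; τ=−ln(0.2711)/5.660=0.231 → t=1.565; u2·a0=0.3200·5.660=1.811 ≤ a1=2.195 → R1 fires; B=4 G=0 S=8 D=5
Draw 11: a1=0.000, a2=0.000, a3=2.365, a4=0.000, a5=0.000, a0=2.365; τ=−ln(0.1177)/2.365=0.905 → t=2.470; u2·a0=0.9857·2.365=2.331; a1+a2=0.000 < 2.331 ≤ a1+…+a3=2.365 → R3 fires; B=4 G=2 S=8 D=4
Draw 12: a1=3.512, a2=1.032, a3=1.892, a4=0.712, a5=0.456, a0=7.604; τ=−ln(0.1905)/7.604=0.218 → t=2.688 > T=2.48: stop.
Read off G at T=2.48: 2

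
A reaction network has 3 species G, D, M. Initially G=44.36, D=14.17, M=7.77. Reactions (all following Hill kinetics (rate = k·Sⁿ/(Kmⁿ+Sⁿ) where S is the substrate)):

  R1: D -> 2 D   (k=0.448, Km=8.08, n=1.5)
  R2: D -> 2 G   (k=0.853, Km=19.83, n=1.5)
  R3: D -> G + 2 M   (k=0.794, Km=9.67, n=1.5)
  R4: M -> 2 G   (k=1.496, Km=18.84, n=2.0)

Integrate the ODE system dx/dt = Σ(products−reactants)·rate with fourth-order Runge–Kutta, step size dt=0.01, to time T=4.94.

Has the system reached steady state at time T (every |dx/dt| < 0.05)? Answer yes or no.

RK4 with dt=0.01: 494 steps to T=4.94. Trajectory (selected grid times):
t=0.00: G=44.36 D=14.17 M=7.77
t=0.55: G=45.24 D=13.89 M=8.20
t=1.10: G=46.13 D=13.61 M=8.61
t=1.65: G=47.03 D=13.34 M=9.01
t=2.20: G=47.95 D=13.07 M=9.39
t=2.74: G=48.86 D=12.82 M=9.74
t=3.29: G=49.80 D=12.56 M=10.09
t=3.84: G=50.74 D=12.31 M=10.42
t=4.39: G=51.70 D=12.06 M=10.73
t=4.94: G=52.66 D=11.81 M=11.03
Rates at T: R1=0.2861, R2=0.2687, R3=0.4562, R4=0.3820
dx/dt at T (Σ net stoichiometry × rate): G=+1.7575, D=-0.4387, M=+0.5304
Largest |dx/dt| is |+1.7575| (G) ≥ 0.05 → not steady.

Steady state at T: no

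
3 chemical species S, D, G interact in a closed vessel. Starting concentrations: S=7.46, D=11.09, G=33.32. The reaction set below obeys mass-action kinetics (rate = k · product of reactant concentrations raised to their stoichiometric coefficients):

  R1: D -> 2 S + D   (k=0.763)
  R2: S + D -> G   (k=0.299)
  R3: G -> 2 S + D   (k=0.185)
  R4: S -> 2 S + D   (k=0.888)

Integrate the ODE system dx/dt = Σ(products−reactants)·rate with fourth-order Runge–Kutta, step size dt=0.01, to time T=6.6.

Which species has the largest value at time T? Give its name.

Dominant species at T: G

RK4 with dt=0.01: 660 steps to T=6.6. Trajectory (selected grid times):
t=0.00: S=7.46 D=11.09 G=33.32
t=0.73: S=15.84 D=5.48 G=46.35
t=1.47: S=27.49 D=4.41 G=61.49
t=2.20: S=41.80 D=4.22 G=83.98
t=2.93: S=59.85 D=4.18 G=116.73
t=3.67: S=83.58 D=4.18 G=163.50
t=4.40: S=114.42 D=4.20 G=227.19
t=5.13: S=155.37 D=4.22 G=313.98
t=5.87: S=210.91 D=4.24 G=433.41
t=6.60: S=284.43 D=4.26 G=592.78
At T=6.6: S=284.43 D=4.26 G=592.78; the largest is G.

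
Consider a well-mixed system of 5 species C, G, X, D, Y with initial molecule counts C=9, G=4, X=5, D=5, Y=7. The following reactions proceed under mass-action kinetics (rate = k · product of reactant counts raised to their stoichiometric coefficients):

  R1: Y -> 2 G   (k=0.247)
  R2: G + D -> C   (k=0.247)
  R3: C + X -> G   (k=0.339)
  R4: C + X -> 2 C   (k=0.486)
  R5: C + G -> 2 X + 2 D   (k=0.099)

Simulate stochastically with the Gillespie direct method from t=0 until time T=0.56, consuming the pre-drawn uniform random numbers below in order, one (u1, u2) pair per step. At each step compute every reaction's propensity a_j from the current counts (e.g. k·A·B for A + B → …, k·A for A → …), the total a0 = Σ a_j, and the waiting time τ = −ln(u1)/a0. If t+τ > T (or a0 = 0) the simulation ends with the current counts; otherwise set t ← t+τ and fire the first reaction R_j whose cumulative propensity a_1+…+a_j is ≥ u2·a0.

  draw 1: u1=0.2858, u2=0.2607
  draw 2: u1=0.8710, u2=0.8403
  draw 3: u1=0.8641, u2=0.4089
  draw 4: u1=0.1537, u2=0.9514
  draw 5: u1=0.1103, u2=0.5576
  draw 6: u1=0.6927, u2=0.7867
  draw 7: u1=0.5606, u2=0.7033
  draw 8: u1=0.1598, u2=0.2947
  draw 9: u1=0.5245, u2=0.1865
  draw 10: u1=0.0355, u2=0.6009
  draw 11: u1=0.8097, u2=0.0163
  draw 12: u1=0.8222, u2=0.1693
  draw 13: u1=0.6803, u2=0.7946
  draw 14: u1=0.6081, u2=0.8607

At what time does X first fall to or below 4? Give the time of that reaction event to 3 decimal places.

t=0.000: C=9 G=4 X=5 D=5 Y=7
Draw 1: a1=1.729, a2=4.940, a3=15.255, a4=21.870, a5=3.564, a0=47.358; τ=−ln(0.2858)/47.358=0.026 → t=0.026; u2·a0=0.2607·47.358=12.346; a1+a2=6.669 < 12.346 ≤ a1+…+a3=21.924 → R3 fires; C=8 G=5 X=4 D=5 Y=7
Draw 2: a1=1.729, a2=6.175, a3=10.848, a4=15.552, a5=3.960, a0=38.264; τ=−ln(0.8710)/38.264=0.004 → t=0.030; u2·a0=0.8403·38.264=32.153; a1+…+a3=18.752 < 32.153 ≤ a1+…+a4=34.304 → R4 fires; C=9 G=5 X=3 D=5 Y=7
Draw 3: a1=1.729, a2=6.175, a3=9.153, a4=13.122, a5=4.455, a0=34.634; τ=−ln(0.8641)/34.634=0.004 → t=0.034; u2·a0=0.4089·34.634=14.162; a1+a2=7.904 < 14.162 ≤ a1+…+a3=17.057 → R3 fires; C=8 G=6 X=2 D=5 Y=7
Draw 4: a1=1.729, a2=7.410, a3=5.424, a4=7.776, a5=4.752, a0=27.091; τ=−ln(0.1537)/27.091=0.069 → t=0.103; u2·a0=0.9514·27.091=25.774; a1+…+a4=22.339 < 25.774 ≤ a1+…+a5=27.091 → R5 fires; C=7 G=5 X=4 D=7 Y=7
Draw 5: a1=1.729, a2=8.645, a3=9.492, a4=13.608, a5=3.465, a0=36.939; τ=−ln(0.1103)/36.939=0.060 → t=0.163; u2·a0=0.5576·36.939=20.597; a1+…+a3=19.866 < 20.597 ≤ a1+…+a4=33.474 → R4 fires; C=8 G=5 X=3 D=7 Y=7
Draw 6: a1=1.729, a2=8.645, a3=8.136, a4=11.664, a5=3.960, a0=34.134; τ=−ln(0.6927)/34.134=0.011 → t=0.174; u2·a0=0.7867·34.134=26.853; a1+…+a3=18.510 < 26.853 ≤ a1+…+a4=30.174 → R4 fires; C=9 G=5 X=2 D=7 Y=7
Draw 7: a1=1.729, a2=8.645, a3=6.102, a4=8.748, a5=4.455, a0=29.679; τ=−ln(0.5606)/29.679=0.020 → t=0.193; u2·a0=0.7033·29.679=20.873; a1+…+a3=16.476 < 20.873 ≤ a1+…+a4=25.224 → R4 fires; C=10 G=5 X=1 D=7 Y=7
Draw 8: a1=1.729, a2=8.645, a3=3.390, a4=4.860, a5=4.950, a0=23.574; τ=−ln(0.1598)/23.574=0.078 → t=0.271; u2·a0=0.2947·23.574=6.947; a1=1.729 < 6.947 ≤ a1+a2=10.374 → R2 fires; C=11 G=4 X=1 D=6 Y=7
Draw 9: a1=1.729, a2=5.928, a3=3.729, a4=5.346, a5=4.356, a0=21.088; τ=−ln(0.5245)/21.088=0.031 → t=0.302; u2·a0=0.1865·21.088=3.933; a1=1.729 < 3.933 ≤ a1+a2=7.657 → R2 fires; C=12 G=3 X=1 D=5 Y=7
Draw 10: a1=1.729, a2=3.705, a3=4.068, a4=5.832, a5=3.564, a0=18.898; τ=−ln(0.0355)/18.898=0.177 → t=0.478; u2·a0=0.6009·18.898=11.356; a1+…+a3=9.502 < 11.356 ≤ a1+…+a4=15.334 → R4 fires; C=13 G=3 X=0 D=5 Y=7
Draw 11: a1=1.729, a2=3.705, a3=0.000, a4=0.000, a5=3.861, a0=9.295; τ=−ln(0.8097)/9.295=0.023 → t=0.501; u2·a0=0.0163·9.295=0.152 ≤ a1=1.729 → R1 fires; C=13 G=5 X=0 D=5 Y=6
Draw 12: a1=1.482, a2=6.175, a3=0.000, a4=0.000, a5=6.435, a0=14.092; τ=−ln(0.8222)/14.092=0.014 → t=0.515; u2·a0=0.1693·14.092=2.386; a1=1.482 < 2.386 ≤ a1+a2=7.657 → R2 fires; C=14 G=4 X=0 D=4 Y=6
Draw 13: a1=1.482, a2=3.952, a3=0.000, a4=0.000, a5=5.544, a0=10.978; τ=−ln(0.6803)/10.978=0.035 → t=0.550; u2·a0=0.7946·10.978=8.723; a1+…+a4=5.434 < 8.723 ≤ a1+…+a5=10.978 → R5 fires; C=13 G=3 X=2 D=6 Y=6
Draw 14: a1=1.482, a2=4.446, a3=8.814, a4=12.636, a5=3.861, a0=31.239; τ=−ln(0.6081)/31.239=0.016 → t=0.566 > T=0.56: stop.
X first becomes ≤ 4 when it reaches 4 at the event at t=0.026.

Threshold first reached at t = 0.026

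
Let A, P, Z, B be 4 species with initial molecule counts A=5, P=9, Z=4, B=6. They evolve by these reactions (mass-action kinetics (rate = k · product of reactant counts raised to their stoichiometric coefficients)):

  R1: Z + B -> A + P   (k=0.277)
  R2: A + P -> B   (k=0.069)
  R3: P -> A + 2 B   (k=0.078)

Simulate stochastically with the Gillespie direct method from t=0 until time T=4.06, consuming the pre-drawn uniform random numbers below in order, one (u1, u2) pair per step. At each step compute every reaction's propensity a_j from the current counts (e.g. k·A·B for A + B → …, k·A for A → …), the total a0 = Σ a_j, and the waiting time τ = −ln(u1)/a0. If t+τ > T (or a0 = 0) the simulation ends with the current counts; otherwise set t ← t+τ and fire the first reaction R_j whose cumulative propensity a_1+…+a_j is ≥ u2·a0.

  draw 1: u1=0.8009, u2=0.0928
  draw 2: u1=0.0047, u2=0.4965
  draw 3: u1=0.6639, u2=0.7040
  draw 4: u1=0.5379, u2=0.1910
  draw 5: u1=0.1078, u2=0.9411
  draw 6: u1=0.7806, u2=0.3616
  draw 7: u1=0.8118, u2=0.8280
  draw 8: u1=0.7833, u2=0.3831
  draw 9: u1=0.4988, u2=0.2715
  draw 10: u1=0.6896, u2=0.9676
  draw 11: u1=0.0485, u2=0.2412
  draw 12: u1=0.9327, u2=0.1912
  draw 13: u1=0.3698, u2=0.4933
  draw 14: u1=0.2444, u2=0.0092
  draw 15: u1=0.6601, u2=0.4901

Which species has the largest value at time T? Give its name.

Dominant species at T: B

t=0.000: A=5 P=9 Z=4 B=6
Draw 1: a1=6.648, a2=3.105, a3=0.702, a0=10.455; τ=−ln(0.8009)/10.455=0.021 → t=0.021; u2·a0=0.0928·10.455=0.970 ≤ a1=6.648 → R1 fires; A=6 P=10 Z=3 B=5
Draw 2: a1=4.155, a2=4.140, a3=0.780, a0=9.075; τ=−ln(0.0047)/9.075=0.591 → t=0.612; u2·a0=0.4965·9.075=4.506; a1=4.155 < 4.506 ≤ a1+a2=8.295 → R2 fires; A=5 P=9 Z=3 B=6
Draw 3: a1=4.986, a2=3.105, a3=0.702, a0=8.793; τ=−ln(0.6639)/8.793=0.047 → t=0.658; u2·a0=0.7040·8.793=6.190; a1=4.986 < 6.190 ≤ a1+a2=8.091 → R2 fires; A=4 P=8 Z=3 B=7
Draw 4: a1=5.817, a2=2.208, a3=0.624, a0=8.649; τ=−ln(0.5379)/8.649=0.072 → t=0.730; u2·a0=0.1910·8.649=1.652 ≤ a1=5.817 → R1 fires; A=5 P=9 Z=2 B=6
Draw 5: a1=3.324, a2=3.105, a3=0.702, a0=7.131; τ=−ln(0.1078)/7.131=0.312 → t=1.043; u2·a0=0.9411·7.131=6.711; a1+a2=6.429 < 6.711 ≤ a1+…+a3=7.131 → R3 fires; A=6 P=8 Z=2 B=8
Draw 6: a1=4.432, a2=3.312, a3=0.624, a0=8.368; τ=−ln(0.7806)/8.368=0.030 → t=1.072; u2·a0=0.3616·8.368=3.026 ≤ a1=4.432 → R1 fires; A=7 P=9 Z=1 B=7
Draw 7: a1=1.939, a2=4.347, a3=0.702, a0=6.988; τ=−ln(0.8118)/6.988=0.030 → t=1.102; u2·a0=0.8280·6.988=5.786; a1=1.939 < 5.786 ≤ a1+a2=6.286 → R2 fires; A=6 P=8 Z=1 B=8
Draw 8: a1=2.216, a2=3.312, a3=0.624, a0=6.152; τ=−ln(0.7833)/6.152=0.040 → t=1.142; u2·a0=0.3831·6.152=2.357; a1=2.216 < 2.357 ≤ a1+a2=5.528 → R2 fires; A=5 P=7 Z=1 B=9
Draw 9: a1=2.493, a2=2.415, a3=0.546, a0=5.454; τ=−ln(0.4988)/5.454=0.128 → t=1.269; u2·a0=0.2715·5.454=1.481 ≤ a1=2.493 → R1 fires; A=6 P=8 Z=0 B=8
Draw 10: a1=0.000, a2=3.312, a3=0.624, a0=3.936; τ=−ln(0.6896)/3.936=0.094 → t=1.364; u2·a0=0.9676·3.936=3.808; a1+a2=3.312 < 3.808 ≤ a1+…+a3=3.936 → R3 fires; A=7 P=7 Z=0 B=10
Draw 11: a1=0.000, a2=3.381, a3=0.546, a0=3.927; τ=−ln(0.0485)/3.927=0.771 → t=2.134; u2·a0=0.2412·3.927=0.947; a1=0.000 < 0.947 ≤ a1+a2=3.381 → R2 fires; A=6 P=6 Z=0 B=11
Draw 12: a1=0.000, a2=2.484, a3=0.468, a0=2.952; τ=−ln(0.9327)/2.952=0.024 → t=2.158; u2·a0=0.1912·2.952=0.564; a1=0.000 < 0.564 ≤ a1+a2=2.484 → R2 fires; A=5 P=5 Z=0 B=12
Draw 13: a1=0.000, a2=1.725, a3=0.390, a0=2.115; τ=−ln(0.3698)/2.115=0.470 → t=2.628; u2·a0=0.4933·2.115=1.043; a1=0.000 < 1.043 ≤ a1+a2=1.725 → R2 fires; A=4 P=4 Z=0 B=13
Draw 14: a1=0.000, a2=1.104, a3=0.312, a0=1.416; τ=−ln(0.2444)/1.416=0.995 → t=3.623; u2·a0=0.0092·1.416=0.013; a1=0.000 < 0.013 ≤ a1+a2=1.104 → R2 fires; A=3 P=3 Z=0 B=14
Draw 15: a1=0.000, a2=0.621, a3=0.234, a0=0.855; τ=−ln(0.6601)/0.855=0.486 → t=4.109 > T=4.06: stop.
At T=4.06: A=3 P=3 Z=0 B=14; the largest is B.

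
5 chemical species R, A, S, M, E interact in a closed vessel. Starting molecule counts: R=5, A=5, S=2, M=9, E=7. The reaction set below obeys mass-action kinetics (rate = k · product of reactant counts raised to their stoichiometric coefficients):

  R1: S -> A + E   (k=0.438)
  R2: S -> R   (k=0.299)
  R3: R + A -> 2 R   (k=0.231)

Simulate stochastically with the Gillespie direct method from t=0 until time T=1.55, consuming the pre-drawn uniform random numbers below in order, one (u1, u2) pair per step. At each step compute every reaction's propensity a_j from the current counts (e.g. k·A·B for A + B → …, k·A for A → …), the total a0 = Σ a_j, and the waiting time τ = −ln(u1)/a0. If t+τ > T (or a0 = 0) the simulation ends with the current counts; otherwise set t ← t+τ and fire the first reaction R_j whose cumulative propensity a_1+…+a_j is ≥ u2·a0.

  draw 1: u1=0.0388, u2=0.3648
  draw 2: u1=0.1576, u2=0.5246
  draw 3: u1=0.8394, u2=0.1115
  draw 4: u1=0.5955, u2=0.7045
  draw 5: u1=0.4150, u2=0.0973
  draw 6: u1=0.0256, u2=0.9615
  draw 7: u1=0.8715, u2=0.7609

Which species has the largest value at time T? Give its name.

t=0.000: R=5 A=5 S=2 M=9 E=7
Draw 1: a1=0.876, a2=0.598, a3=5.775, a0=7.249; τ=−ln(0.0388)/7.249=0.448 → t=0.448; u2·a0=0.3648·7.249=2.644; a1+a2=1.474 < 2.644 ≤ a1+…+a3=7.249 → R3 fires; R=6 A=4 S=2 M=9 E=7
Draw 2: a1=0.876, a2=0.598, a3=5.544, a0=7.018; τ=−ln(0.1576)/7.018=0.263 → t=0.712; u2·a0=0.5246·7.018=3.682; a1+a2=1.474 < 3.682 ≤ a1+…+a3=7.018 → R3 fires; R=7 A=3 S=2 M=9 E=7
Draw 3: a1=0.876, a2=0.598, a3=4.851, a0=6.325; τ=−ln(0.8394)/6.325=0.028 → t=0.739; u2·a0=0.1115·6.325=0.705 ≤ a1=0.876 → R1 fires; R=7 A=4 S=1 M=9 E=8
Draw 4: a1=0.438, a2=0.299, a3=6.468, a0=7.205; τ=−ln(0.5955)/7.205=0.072 → t=0.811; u2·a0=0.7045·7.205=5.076; a1+a2=0.737 < 5.076 ≤ a1+…+a3=7.205 → R3 fires; R=8 A=3 S=1 M=9 E=8
Draw 5: a1=0.438, a2=0.299, a3=5.544, a0=6.281; τ=−ln(0.4150)/6.281=0.140 → t=0.951; u2·a0=0.0973·6.281=0.611; a1=0.438 < 0.611 ≤ a1+a2=0.737 → R2 fires; R=9 A=3 S=0 M=9 E=8
Draw 6: a1=0.000, a2=0.000, a3=6.237, a0=6.237; τ=−ln(0.0256)/6.237=0.588 → t=1.539; u2·a0=0.9615·6.237=5.997; a1+a2=0.000 < 5.997 ≤ a1+…+a3=6.237 → R3 fires; R=10 A=2 S=0 M=9 E=8
Draw 7: a1=0.000, a2=0.000, a3=4.620, a0=4.620; τ=−ln(0.8715)/4.620=0.030 → t=1.569 > T=1.55: stop.
At T=1.55: R=10 A=2 S=0 M=9 E=8; the largest is R.

Dominant species at T: R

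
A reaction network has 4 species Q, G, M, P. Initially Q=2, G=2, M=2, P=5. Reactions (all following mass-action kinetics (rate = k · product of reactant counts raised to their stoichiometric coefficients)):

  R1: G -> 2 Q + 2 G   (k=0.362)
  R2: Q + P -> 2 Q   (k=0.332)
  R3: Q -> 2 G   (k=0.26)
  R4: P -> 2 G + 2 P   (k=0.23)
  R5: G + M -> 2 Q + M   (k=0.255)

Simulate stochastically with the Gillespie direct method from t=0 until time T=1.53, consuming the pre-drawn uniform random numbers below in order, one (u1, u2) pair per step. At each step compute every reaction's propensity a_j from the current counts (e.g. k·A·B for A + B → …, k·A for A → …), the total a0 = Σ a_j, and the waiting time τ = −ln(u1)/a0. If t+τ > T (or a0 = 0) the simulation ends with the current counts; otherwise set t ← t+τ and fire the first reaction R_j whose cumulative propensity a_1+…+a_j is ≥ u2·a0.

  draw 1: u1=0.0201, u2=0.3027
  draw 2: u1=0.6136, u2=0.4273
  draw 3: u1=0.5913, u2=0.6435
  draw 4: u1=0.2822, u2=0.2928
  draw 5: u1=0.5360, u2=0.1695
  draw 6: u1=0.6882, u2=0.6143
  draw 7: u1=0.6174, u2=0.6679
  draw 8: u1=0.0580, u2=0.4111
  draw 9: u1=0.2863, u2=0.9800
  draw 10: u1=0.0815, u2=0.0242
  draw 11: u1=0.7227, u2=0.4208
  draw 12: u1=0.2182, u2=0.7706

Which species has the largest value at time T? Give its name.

t=0.000: Q=2 G=2 M=2 P=5
Draw 1: a1=0.724, a2=3.320, a3=0.520, a4=1.150, a5=1.020, a0=6.734; τ=−ln(0.0201)/6.734=0.580 → t=0.580; u2·a0=0.3027·6.734=2.038; a1=0.724 < 2.038 ≤ a1+a2=4.044 → R2 fires; Q=3 G=2 M=2 P=4
Draw 2: a1=0.724, a2=3.984, a3=0.780, a4=0.920, a5=1.020, a0=7.428; τ=−ln(0.6136)/7.428=0.066 → t=0.646; u2·a0=0.4273·7.428=3.174; a1=0.724 < 3.174 ≤ a1+a2=4.708 → R2 fires; Q=4 G=2 M=2 P=3
Draw 3: a1=0.724, a2=3.984, a3=1.040, a4=0.690, a5=1.020, a0=7.458; τ=−ln(0.5913)/7.458=0.070 → t=0.716; u2·a0=0.6435·7.458=4.799; a1+a2=4.708 < 4.799 ≤ a1+…+a3=5.748 → R3 fires; Q=3 G=4 M=2 P=3
Draw 4: a1=1.448, a2=2.988, a3=0.780, a4=0.690, a5=2.040, a0=7.946; τ=−ln(0.2822)/7.946=0.159 → t=0.876; u2·a0=0.2928·7.946=2.327; a1=1.448 < 2.327 ≤ a1+a2=4.436 → R2 fires; Q=4 G=4 M=2 P=2
Draw 5: a1=1.448, a2=2.656, a3=1.040, a4=0.460, a5=2.040, a0=7.644; τ=−ln(0.5360)/7.644=0.082 → t=0.957; u2·a0=0.1695·7.644=1.296 ≤ a1=1.448 → R1 fires; Q=6 G=5 M=2 P=2
Draw 6: a1=1.810, a2=3.984, a3=1.560, a4=0.460, a5=2.550, a0=10.364; τ=−ln(0.6882)/10.364=0.036 → t=0.993; u2·a0=0.6143·10.364=6.367; a1+a2=5.794 < 6.367 ≤ a1+…+a3=7.354 → R3 fires; Q=5 G=7 M=2 P=2
Draw 7: a1=2.534, a2=3.320, a3=1.300, a4=0.460, a5=3.570, a0=11.184; τ=−ln(0.6174)/11.184=0.043 → t=1.036; u2·a0=0.6679·11.184=7.470; a1+…+a3=7.154 < 7.470 ≤ a1+…+a4=7.614 → R4 fires; Q=5 G=9 M=2 P=3
Draw 8: a1=3.258, a2=4.980, a3=1.300, a4=0.690, a5=4.590, a0=14.818; τ=−ln(0.0580)/14.818=0.192 → t=1.229; u2·a0=0.4111·14.818=6.092; a1=3.258 < 6.092 ≤ a1+a2=8.238 → R2 fires; Q=6 G=9 M=2 P=2
Draw 9: a1=3.258, a2=3.984, a3=1.560, a4=0.460, a5=4.590, a0=13.852; τ=−ln(0.2863)/13.852=0.090 → t=1.319; u2·a0=0.9800·13.852=13.575; a1+…+a4=9.262 < 13.575 ≤ a1+…+a5=13.852 → R5 fires; Q=8 G=8 M=2 P=2
Draw 10: a1=2.896, a2=5.312, a3=2.080, a4=0.460, a5=4.080, a0=14.828; τ=−ln(0.0815)/14.828=0.169 → t=1.488; u2·a0=0.0242·14.828=0.359 ≤ a1=2.896 → R1 fires; Q=10 G=9 M=2 P=2
Draw 11: a1=3.258, a2=6.640, a3=2.600, a4=0.460, a5=4.590, a0=17.548; τ=−ln(0.7227)/17.548=0.019 → t=1.506; u2·a0=0.4208·17.548=7.384; a1=3.258 < 7.384 ≤ a1+a2=9.898 → R2 fires; Q=11 G=9 M=2 P=1
Draw 12: a1=3.258, a2=3.652, a3=2.860, a4=0.230, a5=4.590, a0=14.590; τ=−ln(0.2182)/14.590=0.104 → t=1.611 > T=1.53: stop.
At T=1.53: Q=11 G=9 M=2 P=1; the largest is Q.

Dominant species at T: Q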